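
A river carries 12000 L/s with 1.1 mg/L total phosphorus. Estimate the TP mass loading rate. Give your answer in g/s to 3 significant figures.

12000 L/s = 12 m³/s.
Mass flux = Q·C = 12 m³/s × 1.1 g/m³ = 13.2 g/s.

13.2 g/s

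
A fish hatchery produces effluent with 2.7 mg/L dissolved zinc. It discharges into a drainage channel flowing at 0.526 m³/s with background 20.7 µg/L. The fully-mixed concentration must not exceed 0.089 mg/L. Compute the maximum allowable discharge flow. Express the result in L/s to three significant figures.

13.8 L/s

20.7 µg/L = 0.0207 mg/L.
Mass balance at complete mixing: C_std·(Q_w + Q_r) = Q_w·C_e + Q_r·C_b.
Rearranging, Q_w = Q_r·(C_std − C_b)/(C_e − C_std) = 0.526·(0.089 − 0.0207) / (2.7 − 0.089) = 0.01376 m³/s.
= 13.76 L/s.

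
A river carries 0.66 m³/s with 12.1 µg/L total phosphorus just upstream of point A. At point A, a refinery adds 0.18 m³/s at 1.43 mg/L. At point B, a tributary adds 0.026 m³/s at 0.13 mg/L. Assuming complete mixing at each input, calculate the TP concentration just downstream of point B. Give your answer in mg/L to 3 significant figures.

0.310 mg/L

12.1 µg/L = 0.0121 mg/L.
After input A: C = (0.66·0.0121 + 0.18·1.43) / 0.84 = 0.3159 mg/L.
After input B: C = (0.84·0.3159 + 0.026·0.13) / 0.866 = 0.3104 mg/L.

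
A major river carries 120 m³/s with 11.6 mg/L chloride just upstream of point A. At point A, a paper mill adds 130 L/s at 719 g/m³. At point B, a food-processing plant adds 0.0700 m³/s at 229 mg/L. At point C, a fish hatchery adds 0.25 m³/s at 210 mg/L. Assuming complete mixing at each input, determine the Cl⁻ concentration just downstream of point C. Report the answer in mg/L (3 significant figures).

130 L/s = 0.13 m³/s.
After input A: C = (120·11.6 + 0.13·719) / 120.1 = 12.37 mg/L.
After input B: C = (120.1·12.37 + 0.07·229) / 120.2 = 12.49 mg/L.
After input C: C = (120.2·12.49 + 0.25·210) / 120.4 = 12.9 mg/L.

12.9 mg/L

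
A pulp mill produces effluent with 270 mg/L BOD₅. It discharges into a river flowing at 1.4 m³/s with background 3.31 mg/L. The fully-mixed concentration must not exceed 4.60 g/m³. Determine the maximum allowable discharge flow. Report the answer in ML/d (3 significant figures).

Mass balance at complete mixing: C_std·(Q_w + Q_r) = Q_w·C_e + Q_r·C_b.
Rearranging, Q_w = Q_r·(C_std − C_b)/(C_e − C_std) = 1.4·(4.6 − 3.31) / (270 − 4.6) = 0.006805 m³/s.
= 0.5879 ML/d.

0.588 ML/d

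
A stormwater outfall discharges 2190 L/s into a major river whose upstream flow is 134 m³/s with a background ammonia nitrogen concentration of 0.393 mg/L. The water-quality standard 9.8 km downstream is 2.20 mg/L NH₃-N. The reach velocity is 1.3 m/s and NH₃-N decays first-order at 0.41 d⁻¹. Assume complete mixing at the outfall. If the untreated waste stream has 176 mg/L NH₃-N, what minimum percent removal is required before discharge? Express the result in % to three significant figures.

33.1 %

2190 L/s = 2.19 m³/s.
Travel time to the compliance point: t = 9800/1.3 = 7538 s = 0.08725 d; decay factor exp(−0.41·0.08725) = 0.9649.
So the concentration just after mixing may be at most 2.2/0.9649 = 2.28 mg/L.
Mass balance: 2.28·136.2 = 2.19·Cₑ + 134·0.393.
Cₑ = (310.5 − 52.66) / 2.19 = 117.7 mg/L.
Required removal = 1 − 117.7/176 = 33.1 %.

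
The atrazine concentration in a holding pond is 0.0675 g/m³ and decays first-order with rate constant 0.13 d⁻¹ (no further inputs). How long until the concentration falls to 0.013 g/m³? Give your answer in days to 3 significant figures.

12.7 d

t = ln(C₀/C)/k = ln(0.0675/0.013)/0.13 = 1.647/0.13 = 12.67 d.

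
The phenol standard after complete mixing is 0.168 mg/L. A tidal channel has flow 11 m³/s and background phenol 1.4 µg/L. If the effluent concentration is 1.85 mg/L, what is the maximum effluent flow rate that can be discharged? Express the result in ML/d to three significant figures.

1.4 µg/L = 0.0014 mg/L.
Mass balance at complete mixing: C_std·(Q_w + Q_r) = Q_w·C_e + Q_r·C_b.
Rearranging, Q_w = Q_r·(C_std − C_b)/(C_e − C_std) = 11·(0.168 − 0.0014) / (1.85 − 0.168) = 1.09 m³/s.
= 94.14 ML/d.

94.1 ML/d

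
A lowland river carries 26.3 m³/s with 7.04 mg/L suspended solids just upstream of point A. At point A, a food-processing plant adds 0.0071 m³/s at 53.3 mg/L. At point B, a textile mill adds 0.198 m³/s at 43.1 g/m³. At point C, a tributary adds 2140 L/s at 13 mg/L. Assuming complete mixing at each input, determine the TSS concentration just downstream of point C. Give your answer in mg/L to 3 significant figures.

After input A: C = (26.3·7.04 + 0.0071·53.3) / 26.31 = 7.052 mg/L.
After input B: C = (26.31·7.052 + 0.198·43.1) / 26.51 = 7.322 mg/L.
2140 L/s = 2.14 m³/s.
After input C: C = (26.51·7.322 + 2.14·13) / 28.65 = 7.746 mg/L.

7.75 mg/L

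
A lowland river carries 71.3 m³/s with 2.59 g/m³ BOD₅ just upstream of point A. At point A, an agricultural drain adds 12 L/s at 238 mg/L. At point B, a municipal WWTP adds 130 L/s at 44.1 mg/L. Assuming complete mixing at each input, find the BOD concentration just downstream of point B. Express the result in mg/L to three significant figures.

2.71 mg/L

12 L/s = 0.012 m³/s.
After input A: C = (71.3·2.59 + 0.012·238) / 71.31 = 2.63 mg/L.
130 L/s = 0.13 m³/s.
After input B: C = (71.31·2.63 + 0.13·44.1) / 71.44 = 2.705 mg/L.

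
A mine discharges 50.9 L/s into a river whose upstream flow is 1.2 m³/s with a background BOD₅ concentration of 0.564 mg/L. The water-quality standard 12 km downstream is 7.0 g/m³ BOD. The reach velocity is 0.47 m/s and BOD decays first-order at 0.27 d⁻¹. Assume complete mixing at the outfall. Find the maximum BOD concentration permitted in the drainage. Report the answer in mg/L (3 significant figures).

50.9 L/s = 0.0509 m³/s.
Travel time to the compliance point: t = 1.2e+04/0.47 = 2.553e+04 s = 0.2955 d; decay factor exp(−0.27·0.2955) = 0.9233.
So the concentration just after mixing may be at most 7/0.9233 = 7.581 mg/L.
Mass balance: 7.581·1.251 = 0.0509·Cₑ + 1.2·0.564.
Cₑ = (9.484 − 0.6768) / 0.0509 = 173 mg/L.

173 mg/L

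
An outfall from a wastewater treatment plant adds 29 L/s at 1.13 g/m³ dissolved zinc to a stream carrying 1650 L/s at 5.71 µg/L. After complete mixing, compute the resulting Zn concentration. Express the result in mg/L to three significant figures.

0.0251 mg/L

29 L/s = 0.029 m³/s.
1650 L/s = 1.65 m³/s.
5.71 µg/L = 0.00571 mg/L.
Conservation of mass across the mixing zone: C = (0.029·1.13 + 1.65·0.00571) / (0.029 + 1.65) = 0.04219/1.679 = 0.02513 mg/L.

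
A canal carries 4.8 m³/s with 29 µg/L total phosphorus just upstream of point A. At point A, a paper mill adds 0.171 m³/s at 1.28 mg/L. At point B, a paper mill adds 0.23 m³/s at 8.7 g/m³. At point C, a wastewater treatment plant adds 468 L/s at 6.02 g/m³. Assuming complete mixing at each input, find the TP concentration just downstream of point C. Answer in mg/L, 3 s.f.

29 µg/L = 0.029 mg/L.
After input A: C = (4.8·0.029 + 0.171·1.28) / 4.971 = 0.07203 mg/L.
After input B: C = (4.971·0.07203 + 0.23·8.7) / 5.201 = 0.4536 mg/L.
468 L/s = 0.468 m³/s.
After input C: C = (5.201·0.4536 + 0.468·6.02) / 5.669 = 0.9131 mg/L.

0.913 mg/L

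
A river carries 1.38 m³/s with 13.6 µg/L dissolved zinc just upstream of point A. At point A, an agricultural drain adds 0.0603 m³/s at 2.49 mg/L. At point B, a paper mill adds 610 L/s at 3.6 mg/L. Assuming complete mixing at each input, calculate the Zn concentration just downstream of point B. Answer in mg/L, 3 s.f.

1.15 mg/L

13.6 µg/L = 0.0136 mg/L.
After input A: C = (1.38·0.0136 + 0.0603·2.49) / 1.44 = 0.1173 mg/L.
610 L/s = 0.61 m³/s.
After input B: C = (1.44·0.1173 + 0.61·3.6) / 2.05 = 1.153 mg/L.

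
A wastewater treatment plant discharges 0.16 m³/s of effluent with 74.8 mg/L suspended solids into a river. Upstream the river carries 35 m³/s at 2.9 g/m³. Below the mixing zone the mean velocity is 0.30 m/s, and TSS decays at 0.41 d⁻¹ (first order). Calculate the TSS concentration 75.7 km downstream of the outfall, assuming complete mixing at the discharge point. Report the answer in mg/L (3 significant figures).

After complete mixing, C₀ = (0.16·74.8 + 35·2.9) / 35.16 = 3.227 mg/L.
Travel time t = 7.57e+04 m / 0.30 m/s = 2.523e+05 s = 2.921 d.
C = 3.227·exp(−0.41·2.921) = 3.227·0.302 = 0.9745 mg/L.

0.975 mg/L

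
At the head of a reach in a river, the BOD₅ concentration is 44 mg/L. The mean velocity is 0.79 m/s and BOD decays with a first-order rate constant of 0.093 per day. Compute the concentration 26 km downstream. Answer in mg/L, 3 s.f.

42.5 mg/L

Travel time t = 26 km / 0.79 m/s = 2.6e+04/0.79 = 3.291e+04 s = 0.3809 d.
First-order decay: C = 44·exp(−0.093·0.3809) = 44·0.9652 = 42.47 mg/L.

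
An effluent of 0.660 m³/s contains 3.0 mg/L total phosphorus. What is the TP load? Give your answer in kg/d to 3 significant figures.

Mass flux = Q·C = 0.66 m³/s × 3 g/m³ = 1.98 g/s.
= 1.98 g/s × 86.4 = 171.1 kg/d.

171 kg/d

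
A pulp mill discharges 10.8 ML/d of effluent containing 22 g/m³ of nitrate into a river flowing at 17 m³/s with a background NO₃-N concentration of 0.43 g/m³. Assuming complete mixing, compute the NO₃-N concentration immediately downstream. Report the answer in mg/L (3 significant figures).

0.587 mg/L

10.8 ML/d = 0.125 m³/s.
By mass balance at complete mixing, C = (0.125·22 + 17·0.43) / (0.125 + 17) = 10.06/17.12 = 0.5874 mg/L.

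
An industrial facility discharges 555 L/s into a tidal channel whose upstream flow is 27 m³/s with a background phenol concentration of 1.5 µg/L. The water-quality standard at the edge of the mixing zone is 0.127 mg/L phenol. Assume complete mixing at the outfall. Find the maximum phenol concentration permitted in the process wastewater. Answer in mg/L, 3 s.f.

6.23 mg/L

555 L/s = 0.555 m³/s.
1.5 µg/L = 0.0015 mg/L.
Mass balance: 0.127·27.55 = 0.555·Cₑ + 27·0.0015.
Cₑ = (3.499 − 0.0405) / 0.555 = 6.232 mg/L.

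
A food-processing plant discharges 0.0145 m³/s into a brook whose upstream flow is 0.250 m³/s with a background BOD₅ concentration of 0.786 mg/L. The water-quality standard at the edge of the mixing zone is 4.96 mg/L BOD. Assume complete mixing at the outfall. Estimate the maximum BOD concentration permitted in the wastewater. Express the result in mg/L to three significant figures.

Mass balance: 4.96·0.2645 = 0.0145·Cₑ + 0.25·0.786.
Cₑ = (1.312 − 0.1965) / 0.0145 = 76.93 mg/L.

76.9 mg/L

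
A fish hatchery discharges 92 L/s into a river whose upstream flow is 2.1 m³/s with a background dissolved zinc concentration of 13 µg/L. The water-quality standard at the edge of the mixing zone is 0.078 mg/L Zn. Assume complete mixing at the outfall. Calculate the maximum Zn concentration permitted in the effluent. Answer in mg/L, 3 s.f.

92 L/s = 0.092 m³/s.
13 µg/L = 0.013 mg/L.
Mass balance: 0.078·2.192 = 0.092·Cₑ + 2.1·0.013.
Cₑ = (0.171 − 0.0273) / 0.092 = 1.562 mg/L.

1.56 mg/L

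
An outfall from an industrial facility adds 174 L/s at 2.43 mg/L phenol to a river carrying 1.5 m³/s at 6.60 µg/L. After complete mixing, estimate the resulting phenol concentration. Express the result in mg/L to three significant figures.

0.258 mg/L

174 L/s = 0.174 m³/s.
6.60 µg/L = 0.0066 mg/L.
Conservation of mass across the mixing zone: C = (0.174·2.43 + 1.5·0.0066) / (0.174 + 1.5) = 0.4327/1.674 = 0.2585 mg/L.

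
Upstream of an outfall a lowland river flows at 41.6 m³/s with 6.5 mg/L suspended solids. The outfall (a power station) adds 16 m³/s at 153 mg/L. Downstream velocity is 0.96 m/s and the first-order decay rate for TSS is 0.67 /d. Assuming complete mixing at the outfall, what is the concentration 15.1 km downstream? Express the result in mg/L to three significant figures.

41.8 mg/L

After complete mixing, C₀ = (16·153 + 41.6·6.5) / 57.6 = 47.19 mg/L.
Travel time t = 1.51e+04 m / 0.96 m/s = 1.573e+04 s = 0.1821 d.
C = 47.19·exp(−0.67·0.1821) = 47.19·0.8852 = 41.78 mg/L.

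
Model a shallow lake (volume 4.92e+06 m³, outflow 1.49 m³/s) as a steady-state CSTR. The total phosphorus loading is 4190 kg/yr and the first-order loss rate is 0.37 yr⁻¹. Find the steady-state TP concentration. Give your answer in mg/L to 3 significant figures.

0.0858 mg/L

Outflow Q = 1.49 m³/s × 3.156e+07 s/yr = 4.702e+07 m³/yr.
Steady-state CSTR mass balance: W = Q·C + k·V·C, so C = W/(Q + kV).
Q + kV = 4.702e+07 + 0.37·4.92e+06 = 4.884e+07 m³/yr.
C = 4190/4.884e+07 = 8.579e-05 kg/m³ = 0.08579 mg/L.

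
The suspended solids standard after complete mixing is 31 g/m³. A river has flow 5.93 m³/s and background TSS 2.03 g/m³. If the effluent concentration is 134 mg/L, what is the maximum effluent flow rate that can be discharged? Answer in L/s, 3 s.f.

Mass balance at complete mixing: C_std·(Q_w + Q_r) = Q_w·C_e + Q_r·C_b.
Rearranging, Q_w = Q_r·(C_std − C_b)/(C_e − C_std) = 5.93·(31 − 2.03) / (134 − 31) = 1.668 m³/s.
= 1668 L/s.

1670 L/s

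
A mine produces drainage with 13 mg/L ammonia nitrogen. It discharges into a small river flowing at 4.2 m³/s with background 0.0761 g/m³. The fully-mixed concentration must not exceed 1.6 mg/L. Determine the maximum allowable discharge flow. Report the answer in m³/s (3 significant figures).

Mass balance at complete mixing: C_std·(Q_w + Q_r) = Q_w·C_e + Q_r·C_b.
Rearranging, Q_w = Q_r·(C_std − C_b)/(C_e − C_std) = 4.2·(1.6 − 0.0761) / (13 − 1.6) = 0.5614 m³/s.

0.561 m³/s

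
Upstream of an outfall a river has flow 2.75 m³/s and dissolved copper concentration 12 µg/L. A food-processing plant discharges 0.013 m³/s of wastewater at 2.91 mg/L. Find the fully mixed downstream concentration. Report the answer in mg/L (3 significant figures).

0.0256 mg/L

12 µg/L = 0.012 mg/L.
By mass balance at complete mixing, C = (0.013·2.91 + 2.75·0.012) / (0.013 + 2.75) = 0.07083/2.763 = 0.02564 mg/L.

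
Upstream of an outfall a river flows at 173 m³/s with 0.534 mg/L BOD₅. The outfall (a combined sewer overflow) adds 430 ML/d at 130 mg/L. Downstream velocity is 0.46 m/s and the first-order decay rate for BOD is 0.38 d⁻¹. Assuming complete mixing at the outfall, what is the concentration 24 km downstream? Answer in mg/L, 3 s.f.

3.30 mg/L

430 ML/d = 4.977 m³/s.
After complete mixing, C₀ = (4.977·130 + 173·0.534) / 178 = 4.154 mg/L.
Travel time t = 2.4e+04 m / 0.46 m/s = 5.217e+04 s = 0.6039 d.
C = 4.154·exp(−0.38·0.6039) = 4.154·0.795 = 3.303 mg/L.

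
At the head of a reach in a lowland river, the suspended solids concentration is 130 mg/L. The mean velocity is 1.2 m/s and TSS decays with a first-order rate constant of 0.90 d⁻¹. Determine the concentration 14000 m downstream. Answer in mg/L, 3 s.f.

Travel time t = 14000 m / 1.2 m/s = 1.4e+04/1.2 = 1.167e+04 s = 0.135 d.
First-order decay: C = 130·exp(−0.90·0.135) = 130·0.8856 = 115.1 mg/L.

115 mg/L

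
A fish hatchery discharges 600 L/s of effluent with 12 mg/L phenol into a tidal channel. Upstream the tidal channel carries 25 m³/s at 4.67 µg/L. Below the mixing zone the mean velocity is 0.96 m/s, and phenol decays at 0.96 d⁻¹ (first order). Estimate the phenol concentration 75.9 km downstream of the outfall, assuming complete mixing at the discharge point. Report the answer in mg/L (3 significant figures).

0.119 mg/L

600 L/s = 0.6 m³/s.
4.67 µg/L = 0.00467 mg/L.
After complete mixing, C₀ = (0.6·12 + 25·0.00467) / 25.6 = 0.2858 mg/L.
Travel time t = 7.59e+04 m / 0.96 m/s = 7.906e+04 s = 0.9151 d.
C = 0.2858·exp(−0.96·0.9151) = 0.2858·0.4154 = 0.1187 mg/L.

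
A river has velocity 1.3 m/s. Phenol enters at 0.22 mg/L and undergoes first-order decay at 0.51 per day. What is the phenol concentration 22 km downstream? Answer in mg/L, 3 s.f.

0.199 mg/L

Travel time t = 22 km / 1.3 m/s = 2.2e+04/1.3 = 1.692e+04 s = 0.1959 d.
First-order decay: C = 0.22·exp(−0.51·0.1959) = 0.22·0.9049 = 0.1991 mg/L.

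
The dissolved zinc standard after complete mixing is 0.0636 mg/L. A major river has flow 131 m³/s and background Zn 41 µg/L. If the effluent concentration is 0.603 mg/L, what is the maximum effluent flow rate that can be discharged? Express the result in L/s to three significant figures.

41 µg/L = 0.041 mg/L.
Mass balance at complete mixing: C_std·(Q_w + Q_r) = Q_w·C_e + Q_r·C_b.
Rearranging, Q_w = Q_r·(C_std − C_b)/(C_e − C_std) = 131·(0.0636 − 0.041) / (0.603 − 0.0636) = 5.489 m³/s.
= 5489 L/s.

5490 L/s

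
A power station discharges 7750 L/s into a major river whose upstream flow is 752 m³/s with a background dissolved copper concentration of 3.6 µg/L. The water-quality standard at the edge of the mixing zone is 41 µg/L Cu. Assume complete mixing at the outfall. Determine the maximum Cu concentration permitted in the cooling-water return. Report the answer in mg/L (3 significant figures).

7750 L/s = 7.75 m³/s.
3.6 µg/L = 0.0036 mg/L.
41 µg/L = 0.041 mg/L.
Mass balance: 0.041·759.8 = 7.75·Cₑ + 752·0.0036.
Cₑ = (31.15 − 2.707) / 7.75 = 3.67 mg/L.

3.67 mg/L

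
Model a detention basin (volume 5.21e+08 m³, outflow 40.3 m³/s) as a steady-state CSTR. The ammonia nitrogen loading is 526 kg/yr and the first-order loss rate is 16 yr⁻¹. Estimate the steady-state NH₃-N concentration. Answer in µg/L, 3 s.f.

Outflow Q = 40.3 m³/s × 3.156e+07 s/yr = 1.272e+09 m³/yr.
Steady-state CSTR mass balance: W = Q·C + k·V·C, so C = W/(Q + kV).
Q + kV = 1.272e+09 + 16·5.21e+08 = 9.608e+09 m³/yr.
C = 526/9.608e+09 = 5.475e-08 kg/m³ = 5.475e-05 mg/L = 0.05475 µg/L.

0.0547 µg/L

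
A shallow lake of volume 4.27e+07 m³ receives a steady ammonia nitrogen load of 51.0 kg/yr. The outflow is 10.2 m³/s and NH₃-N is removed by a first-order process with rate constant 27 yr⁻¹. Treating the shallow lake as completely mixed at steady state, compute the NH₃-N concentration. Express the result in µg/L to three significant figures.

0.0346 µg/L

Outflow Q = 10.2 m³/s × 3.156e+07 s/yr = 3.219e+08 m³/yr.
Steady-state CSTR mass balance: W = Q·C + k·V·C, so C = W/(Q + kV).
Q + kV = 3.219e+08 + 27·4.27e+07 = 1.475e+09 m³/yr.
C = 51.0/1.475e+09 = 3.458e-08 kg/m³ = 3.458e-05 mg/L = 0.03458 µg/L.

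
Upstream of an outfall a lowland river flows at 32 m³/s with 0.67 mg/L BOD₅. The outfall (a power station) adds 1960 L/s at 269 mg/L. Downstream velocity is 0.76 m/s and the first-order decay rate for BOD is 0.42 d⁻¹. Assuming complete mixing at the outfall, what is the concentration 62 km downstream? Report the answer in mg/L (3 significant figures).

1960 L/s = 1.96 m³/s.
After complete mixing, C₀ = (1.96·269 + 32·0.67) / 33.96 = 16.16 mg/L.
Travel time t = 6.2e+04 m / 0.76 m/s = 8.158e+04 s = 0.9442 d.
C = 16.16·exp(−0.42·0.9442) = 16.16·0.6726 = 10.87 mg/L.

10.9 mg/L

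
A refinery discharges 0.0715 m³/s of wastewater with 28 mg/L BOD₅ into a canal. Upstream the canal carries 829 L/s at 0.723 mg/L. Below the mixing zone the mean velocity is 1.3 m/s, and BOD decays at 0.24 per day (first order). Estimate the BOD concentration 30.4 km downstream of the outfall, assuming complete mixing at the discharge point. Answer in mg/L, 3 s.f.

829 L/s = 0.829 m³/s.
After complete mixing, C₀ = (0.0715·28 + 0.829·0.723) / 0.9005 = 2.889 mg/L.
Travel time t = 3.04e+04 m / 1.3 m/s = 2.338e+04 s = 0.2707 d.
C = 2.889·exp(−0.24·0.2707) = 2.889·0.9371 = 2.707 mg/L.

2.71 mg/L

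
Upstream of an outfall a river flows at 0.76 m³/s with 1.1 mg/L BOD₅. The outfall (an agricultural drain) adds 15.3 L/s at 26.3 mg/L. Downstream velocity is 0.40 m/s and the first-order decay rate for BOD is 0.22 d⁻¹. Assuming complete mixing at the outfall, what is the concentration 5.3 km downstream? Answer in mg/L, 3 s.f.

15.3 L/s = 0.0153 m³/s.
After complete mixing, C₀ = (0.0153·26.3 + 0.76·1.1) / 0.7753 = 1.597 mg/L.
Travel time t = 5300 m / 0.40 m/s = 1.325e+04 s = 0.1534 d.
C = 1.597·exp(−0.22·0.1534) = 1.597·0.9668 = 1.544 mg/L.

1.54 mg/L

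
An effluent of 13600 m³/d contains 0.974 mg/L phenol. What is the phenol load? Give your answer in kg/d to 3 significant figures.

13600 m³/d = 0.1574 m³/s.
Mass flux = Q·C = 0.1574 m³/s × 0.974 g/m³ = 0.1533 g/s.
= 0.1533 g/s × 86.4 = 13.25 kg/d.

13.2 kg/d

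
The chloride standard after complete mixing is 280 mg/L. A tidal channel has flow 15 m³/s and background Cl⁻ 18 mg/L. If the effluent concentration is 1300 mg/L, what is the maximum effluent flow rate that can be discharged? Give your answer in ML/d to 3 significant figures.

Mass balance at complete mixing: C_std·(Q_w + Q_r) = Q_w·C_e + Q_r·C_b.
Rearranging, Q_w = Q_r·(C_std − C_b)/(C_e − C_std) = 15·(280 − 18) / (1300 − 280) = 3.853 m³/s.
= 332.9 ML/d.

333 ML/d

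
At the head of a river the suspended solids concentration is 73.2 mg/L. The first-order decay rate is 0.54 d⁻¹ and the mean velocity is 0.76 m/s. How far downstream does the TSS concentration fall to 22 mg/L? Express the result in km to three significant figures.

From C = C₀·e^(−kt), t = ln(C₀/C)/k = ln(73.2/22)/0.54 = 1.202/0.54 = 2.226 d.
Distance = v·t = 0.76 m/s × 1.923e+05 s = 1.462e+05 m = 146.2 km.

146 km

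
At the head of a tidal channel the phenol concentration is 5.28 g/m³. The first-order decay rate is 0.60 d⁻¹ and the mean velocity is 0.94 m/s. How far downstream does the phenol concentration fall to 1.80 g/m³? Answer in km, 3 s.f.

146 km

From C = C₀·e^(−kt), t = ln(C₀/C)/k = ln(5.28/1.80)/0.60 = 1.076/0.60 = 1.794 d.
Distance = v·t = 0.94 m/s × 1.55e+05 s = 1.457e+05 m = 145.7 km.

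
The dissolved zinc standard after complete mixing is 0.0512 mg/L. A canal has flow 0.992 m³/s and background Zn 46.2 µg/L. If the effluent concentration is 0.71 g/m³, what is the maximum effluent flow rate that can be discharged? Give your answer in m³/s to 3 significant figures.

0.00753 m³/s

46.2 µg/L = 0.0462 mg/L.
Mass balance at complete mixing: C_std·(Q_w + Q_r) = Q_w·C_e + Q_r·C_b.
Rearranging, Q_w = Q_r·(C_std − C_b)/(C_e − C_std) = 0.992·(0.0512 − 0.0462) / (0.71 − 0.0512) = 0.007529 m³/s.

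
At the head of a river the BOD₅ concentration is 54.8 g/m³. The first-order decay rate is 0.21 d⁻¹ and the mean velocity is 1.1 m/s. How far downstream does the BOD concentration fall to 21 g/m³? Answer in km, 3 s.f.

From C = C₀·e^(−kt), t = ln(C₀/C)/k = ln(54.8/21)/0.21 = 0.9592/0.21 = 4.567 d.
Distance = v·t = 1.1 m/s × 3.946e+05 s = 4.341e+05 m = 434.1 km.

434 km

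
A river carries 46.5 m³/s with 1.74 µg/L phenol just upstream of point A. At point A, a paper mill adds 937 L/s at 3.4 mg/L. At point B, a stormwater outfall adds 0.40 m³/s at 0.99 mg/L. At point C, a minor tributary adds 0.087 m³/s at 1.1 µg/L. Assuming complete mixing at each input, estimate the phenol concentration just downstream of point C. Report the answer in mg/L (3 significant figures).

1.74 µg/L = 0.00174 mg/L.
937 L/s = 0.937 m³/s.
After input A: C = (46.5·0.00174 + 0.937·3.4) / 47.44 = 0.06886 mg/L.
After input B: C = (47.44·0.06886 + 0.4·0.99) / 47.84 = 0.07657 mg/L.
1.1 µg/L = 0.0011 mg/L.
After input C: C = (47.84·0.07657 + 0.087·0.0011) / 47.92 = 0.07643 mg/L.

0.0764 mg/L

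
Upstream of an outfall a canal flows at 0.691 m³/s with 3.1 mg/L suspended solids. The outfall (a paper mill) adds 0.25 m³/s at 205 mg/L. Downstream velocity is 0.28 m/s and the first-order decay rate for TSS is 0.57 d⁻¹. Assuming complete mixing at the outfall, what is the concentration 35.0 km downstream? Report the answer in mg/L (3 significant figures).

24.9 mg/L

After complete mixing, C₀ = (0.25·205 + 0.691·3.1) / 0.941 = 56.74 mg/L.
Travel time t = 3.5e+04 m / 0.28 m/s = 1.25e+05 s = 1.447 d.
C = 56.74·exp(−0.57·1.447) = 56.74·0.4384 = 24.87 mg/L.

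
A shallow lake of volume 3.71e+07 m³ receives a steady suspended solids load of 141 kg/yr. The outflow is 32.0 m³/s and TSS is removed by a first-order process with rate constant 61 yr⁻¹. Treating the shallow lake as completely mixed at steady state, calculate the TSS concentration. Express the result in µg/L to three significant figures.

Outflow Q = 32.0 m³/s × 3.156e+07 s/yr = 1.01e+09 m³/yr.
Steady-state CSTR mass balance: W = Q·C + k·V·C, so C = W/(Q + kV).
Q + kV = 1.01e+09 + 61·3.71e+07 = 3.273e+09 m³/yr.
C = 141/3.273e+09 = 4.308e-08 kg/m³ = 4.308e-05 mg/L = 0.04308 µg/L.

0.0431 µg/L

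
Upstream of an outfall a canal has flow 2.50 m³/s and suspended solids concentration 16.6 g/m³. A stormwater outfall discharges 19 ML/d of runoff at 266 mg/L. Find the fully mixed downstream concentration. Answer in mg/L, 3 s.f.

36.8 mg/L

19 ML/d = 0.2199 m³/s.
Flow-weighted mixing gives C = (0.2199·266 + 2.5·16.6) / (0.2199 + 2.5) = 100/2.72 = 36.76 mg/L.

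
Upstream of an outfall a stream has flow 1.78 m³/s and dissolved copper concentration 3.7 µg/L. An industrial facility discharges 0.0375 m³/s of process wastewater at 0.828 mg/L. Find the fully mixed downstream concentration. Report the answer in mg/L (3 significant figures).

3.7 µg/L = 0.0037 mg/L.
By mass balance at complete mixing, C = (0.0375·0.828 + 1.78·0.0037) / (0.0375 + 1.78) = 0.03764/1.818 = 0.02071 mg/L.

0.0207 mg/L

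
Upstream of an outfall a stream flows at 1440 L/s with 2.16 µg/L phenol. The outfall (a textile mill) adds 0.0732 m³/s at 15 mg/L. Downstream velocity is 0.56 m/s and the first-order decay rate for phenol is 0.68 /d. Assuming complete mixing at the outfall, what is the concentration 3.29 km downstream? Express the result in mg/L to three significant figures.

0.695 mg/L

1440 L/s = 1.44 m³/s.
2.16 µg/L = 0.00216 mg/L.
After complete mixing, C₀ = (0.0732·15 + 1.44·0.00216) / 1.513 = 0.7277 mg/L.
Travel time t = 3290 m / 0.56 m/s = 5875 s = 0.068 d.
C = 0.7277·exp(−0.68·0.068) = 0.7277·0.9548 = 0.6948 mg/L.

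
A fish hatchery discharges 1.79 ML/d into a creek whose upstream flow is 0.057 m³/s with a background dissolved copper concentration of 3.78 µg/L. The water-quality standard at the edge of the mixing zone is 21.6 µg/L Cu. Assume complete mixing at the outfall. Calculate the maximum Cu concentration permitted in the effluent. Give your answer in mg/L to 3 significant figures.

1.79 ML/d = 0.02072 m³/s.
3.78 µg/L = 0.00378 mg/L.
21.6 µg/L = 0.0216 mg/L.
Mass balance: 0.0216·0.07772 = 0.02072·Cₑ + 0.057·0.00378.
Cₑ = (0.001679 − 0.0002155) / 0.02072 = 0.07063 mg/L.

0.0706 mg/L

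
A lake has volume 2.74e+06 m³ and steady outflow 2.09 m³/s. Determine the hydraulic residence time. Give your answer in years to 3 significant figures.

0.0415 yr

Q = 2.09 m³/s × 3.156e+07 s/yr = 6.596e+07 m³/yr.
Hydraulic residence time τ = V/Q = 2.74e+06/6.596e+07 = 0.04154 yr.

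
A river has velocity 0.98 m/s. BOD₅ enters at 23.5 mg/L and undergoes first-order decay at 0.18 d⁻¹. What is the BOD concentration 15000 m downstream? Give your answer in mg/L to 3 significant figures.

22.8 mg/L

Travel time t = 15000 m / 0.98 m/s = 1.5e+04/0.98 = 1.531e+04 s = 0.1772 d.
First-order decay: C = 23.5·exp(−0.18·0.1772) = 23.5·0.9686 = 22.76 mg/L.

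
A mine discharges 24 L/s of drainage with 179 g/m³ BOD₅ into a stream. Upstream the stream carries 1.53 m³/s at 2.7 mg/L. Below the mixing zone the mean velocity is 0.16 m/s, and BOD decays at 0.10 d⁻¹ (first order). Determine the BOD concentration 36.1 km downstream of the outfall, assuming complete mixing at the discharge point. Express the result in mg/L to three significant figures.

4.18 mg/L

24 L/s = 0.024 m³/s.
After complete mixing, C₀ = (0.024·179 + 1.53·2.7) / 1.554 = 5.423 mg/L.
Travel time t = 3.61e+04 m / 0.16 m/s = 2.256e+05 s = 2.611 d.
C = 5.423·exp(−0.10·2.611) = 5.423·0.7702 = 4.176 mg/L.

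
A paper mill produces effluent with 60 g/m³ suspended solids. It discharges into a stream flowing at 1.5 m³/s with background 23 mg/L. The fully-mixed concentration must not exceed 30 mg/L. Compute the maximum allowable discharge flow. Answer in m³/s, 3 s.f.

Mass balance at complete mixing: C_std·(Q_w + Q_r) = Q_w·C_e + Q_r·C_b.
Rearranging, Q_w = Q_r·(C_std − C_b)/(C_e − C_std) = 1.5·(30 − 23) / (60 − 30) = 0.35 m³/s.

0.350 m³/s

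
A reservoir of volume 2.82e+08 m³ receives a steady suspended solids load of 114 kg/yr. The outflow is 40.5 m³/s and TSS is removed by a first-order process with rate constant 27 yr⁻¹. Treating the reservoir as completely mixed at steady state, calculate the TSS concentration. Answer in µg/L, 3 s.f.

Outflow Q = 40.5 m³/s × 3.156e+07 s/yr = 1.278e+09 m³/yr.
Steady-state CSTR mass balance: W = Q·C + k·V·C, so C = W/(Q + kV).
Q + kV = 1.278e+09 + 27·2.82e+08 = 8.892e+09 m³/yr.
C = 114/8.892e+09 = 1.282e-08 kg/m³ = 1.282e-05 mg/L = 0.01282 µg/L.

0.0128 µg/L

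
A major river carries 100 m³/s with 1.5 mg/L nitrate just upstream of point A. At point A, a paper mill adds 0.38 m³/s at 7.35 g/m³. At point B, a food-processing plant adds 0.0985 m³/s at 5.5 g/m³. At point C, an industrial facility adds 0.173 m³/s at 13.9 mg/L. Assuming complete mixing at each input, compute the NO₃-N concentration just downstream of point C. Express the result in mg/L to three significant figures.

After input A: C = (100·1.5 + 0.38·7.35) / 100.4 = 1.522 mg/L.
After input B: C = (100.4·1.522 + 0.0985·5.5) / 100.5 = 1.526 mg/L.
After input C: C = (100.5·1.526 + 0.173·13.9) / 100.7 = 1.547 mg/L.

1.55 mg/L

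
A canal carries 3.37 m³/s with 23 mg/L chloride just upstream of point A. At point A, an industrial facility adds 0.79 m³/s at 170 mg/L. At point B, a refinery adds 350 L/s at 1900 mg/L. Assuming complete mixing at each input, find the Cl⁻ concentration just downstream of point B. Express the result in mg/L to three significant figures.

After input A: C = (3.37·23 + 0.79·170) / 4.16 = 50.92 mg/L.
350 L/s = 0.35 m³/s.
After input B: C = (4.16·50.92 + 0.35·1900) / 4.51 = 194.4 mg/L.

194 mg/L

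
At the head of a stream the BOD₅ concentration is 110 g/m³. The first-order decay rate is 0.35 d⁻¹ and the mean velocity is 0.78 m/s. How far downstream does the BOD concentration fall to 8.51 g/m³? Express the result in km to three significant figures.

493 km

From C = C₀·e^(−kt), t = ln(C₀/C)/k = ln(110/8.51)/0.35 = 2.559/0.35 = 7.312 d.
Distance = v·t = 0.78 m/s × 6.318e+05 s = 4.928e+05 m = 492.8 km.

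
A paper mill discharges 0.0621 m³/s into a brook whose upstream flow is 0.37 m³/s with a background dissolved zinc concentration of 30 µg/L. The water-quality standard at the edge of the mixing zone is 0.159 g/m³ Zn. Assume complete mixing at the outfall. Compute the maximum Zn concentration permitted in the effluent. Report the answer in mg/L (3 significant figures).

0.928 mg/L

30 µg/L = 0.03 mg/L.
Mass balance: 0.159·0.4321 = 0.0621·Cₑ + 0.37·0.03.
Cₑ = (0.0687 − 0.0111) / 0.0621 = 0.9276 mg/L.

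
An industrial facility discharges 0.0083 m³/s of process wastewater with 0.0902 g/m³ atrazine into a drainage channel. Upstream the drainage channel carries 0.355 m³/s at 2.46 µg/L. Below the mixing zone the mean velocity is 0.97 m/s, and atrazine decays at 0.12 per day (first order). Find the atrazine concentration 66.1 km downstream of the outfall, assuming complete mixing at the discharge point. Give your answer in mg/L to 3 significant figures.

2.46 µg/L = 0.00246 mg/L.
After complete mixing, C₀ = (0.0083·0.0902 + 0.355·0.00246) / 0.3633 = 0.004465 mg/L.
Travel time t = 6.61e+04 m / 0.97 m/s = 6.814e+04 s = 0.7887 d.
C = 0.004465·exp(−0.12·0.7887) = 0.004465·0.9097 = 0.004061 mg/L.

0.00406 mg/L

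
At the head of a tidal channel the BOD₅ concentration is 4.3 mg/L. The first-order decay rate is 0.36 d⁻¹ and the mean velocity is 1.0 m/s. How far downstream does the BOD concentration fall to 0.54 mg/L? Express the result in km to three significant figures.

498 km

From C = C₀·e^(−kt), t = ln(C₀/C)/k = ln(4.3/0.54)/0.36 = 2.075/0.36 = 5.763 d.
Distance = v·t = 1.0 m/s × 4.98e+05 s = 4.98e+05 m = 498 km.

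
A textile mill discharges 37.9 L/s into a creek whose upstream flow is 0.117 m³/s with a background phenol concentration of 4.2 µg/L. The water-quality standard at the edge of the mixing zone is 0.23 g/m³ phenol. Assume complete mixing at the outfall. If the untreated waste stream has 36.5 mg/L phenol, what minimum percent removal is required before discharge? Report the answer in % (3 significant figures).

97.5 %

37.9 L/s = 0.0379 m³/s.
4.2 µg/L = 0.0042 mg/L.
Mass balance: 0.23·0.1549 = 0.0379·Cₑ + 0.117·0.0042.
Cₑ = (0.03563 − 0.0004914) / 0.0379 = 0.9271 mg/L.
Required removal = 1 − 0.9271/36.5 = 97.46 %.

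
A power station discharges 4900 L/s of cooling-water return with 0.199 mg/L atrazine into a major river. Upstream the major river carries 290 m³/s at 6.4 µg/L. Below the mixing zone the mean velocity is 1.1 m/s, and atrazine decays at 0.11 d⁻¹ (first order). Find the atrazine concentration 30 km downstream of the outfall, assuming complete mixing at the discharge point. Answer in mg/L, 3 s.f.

0.00927 mg/L

4900 L/s = 4.9 m³/s.
6.4 µg/L = 0.0064 mg/L.
After complete mixing, C₀ = (4.9·0.199 + 290·0.0064) / 294.9 = 0.0096 mg/L.
Travel time t = 3e+04 m / 1.1 m/s = 2.727e+04 s = 0.3157 d.
C = 0.0096·exp(−0.11·0.3157) = 0.0096·0.9659 = 0.009273 mg/L.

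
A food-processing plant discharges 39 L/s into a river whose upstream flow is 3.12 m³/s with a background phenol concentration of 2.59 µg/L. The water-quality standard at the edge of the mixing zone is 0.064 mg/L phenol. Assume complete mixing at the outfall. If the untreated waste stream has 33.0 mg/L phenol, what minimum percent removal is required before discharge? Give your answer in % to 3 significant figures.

39 L/s = 0.039 m³/s.
2.59 µg/L = 0.00259 mg/L.
Mass balance: 0.064·3.159 = 0.039·Cₑ + 3.12·0.00259.
Cₑ = (0.2022 − 0.008081) / 0.039 = 4.977 mg/L.
Required removal = 1 − 4.977/33.0 = 84.92 %.

84.9 %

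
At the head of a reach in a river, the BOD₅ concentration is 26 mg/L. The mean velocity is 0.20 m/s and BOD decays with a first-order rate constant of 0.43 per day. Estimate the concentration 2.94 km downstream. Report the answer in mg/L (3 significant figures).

24.2 mg/L

Travel time t = 2.94 km / 0.20 m/s = 2940/0.20 = 1.47e+04 s = 0.1701 d.
First-order decay: C = 26·exp(−0.43·0.1701) = 26·0.9295 = 24.17 mg/L.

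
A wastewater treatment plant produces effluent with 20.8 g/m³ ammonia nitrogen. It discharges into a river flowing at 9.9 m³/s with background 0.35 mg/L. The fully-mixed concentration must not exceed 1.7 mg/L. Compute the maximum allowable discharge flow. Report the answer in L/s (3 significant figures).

700 L/s

Mass balance at complete mixing: C_std·(Q_w + Q_r) = Q_w·C_e + Q_r·C_b.
Rearranging, Q_w = Q_r·(C_std − C_b)/(C_e − C_std) = 9.9·(1.7 − 0.35) / (20.8 − 1.7) = 0.6997 m³/s.
= 699.7 L/s.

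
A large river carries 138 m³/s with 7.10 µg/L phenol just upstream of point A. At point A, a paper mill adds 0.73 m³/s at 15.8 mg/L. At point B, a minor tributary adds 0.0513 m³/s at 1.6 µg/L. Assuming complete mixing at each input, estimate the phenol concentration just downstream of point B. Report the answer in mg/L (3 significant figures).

0.0902 mg/L

7.10 µg/L = 0.0071 mg/L.
After input A: C = (138·0.0071 + 0.73·15.8) / 138.7 = 0.0902 mg/L.
1.6 µg/L = 0.0016 mg/L.
After input B: C = (138.7·0.0902 + 0.0513·0.0016) / 138.8 = 0.09017 mg/L.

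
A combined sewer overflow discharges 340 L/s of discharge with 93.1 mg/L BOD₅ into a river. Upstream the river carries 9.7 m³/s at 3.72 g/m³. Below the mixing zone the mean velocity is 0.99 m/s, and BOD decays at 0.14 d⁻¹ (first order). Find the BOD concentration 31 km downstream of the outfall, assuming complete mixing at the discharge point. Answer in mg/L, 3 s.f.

6.41 mg/L

340 L/s = 0.34 m³/s.
After complete mixing, C₀ = (0.34·93.1 + 9.7·3.72) / 10.04 = 6.747 mg/L.
Travel time t = 3.1e+04 m / 0.99 m/s = 3.131e+04 s = 0.3624 d.
C = 6.747·exp(−0.14·0.3624) = 6.747·0.9505 = 6.413 mg/L.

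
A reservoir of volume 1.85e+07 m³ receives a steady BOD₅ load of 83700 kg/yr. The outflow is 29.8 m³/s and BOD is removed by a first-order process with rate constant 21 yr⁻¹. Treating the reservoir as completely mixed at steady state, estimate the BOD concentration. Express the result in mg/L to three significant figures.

Outflow Q = 29.8 m³/s × 3.156e+07 s/yr = 9.404e+08 m³/yr.
Steady-state CSTR mass balance: W = Q·C + k·V·C, so C = W/(Q + kV).
Q + kV = 9.404e+08 + 21·1.85e+07 = 1.329e+09 m³/yr.
C = 83700/1.329e+09 = 6.298e-05 kg/m³ = 0.06298 mg/L.

0.0630 mg/L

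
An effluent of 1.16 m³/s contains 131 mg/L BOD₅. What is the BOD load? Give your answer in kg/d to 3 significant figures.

13100 kg/d

Mass flux = Q·C = 1.16 m³/s × 131 g/m³ = 152 g/s.
= 152 g/s × 86.4 = 1.313e+04 kg/d.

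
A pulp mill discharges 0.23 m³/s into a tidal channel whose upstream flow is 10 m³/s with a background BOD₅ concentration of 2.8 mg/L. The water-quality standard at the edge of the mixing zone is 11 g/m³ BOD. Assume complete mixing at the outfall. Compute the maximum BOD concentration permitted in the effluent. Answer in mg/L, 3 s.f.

368 mg/L

Mass balance: 11·10.23 = 0.23·Cₑ + 10·2.8.
Cₑ = (112.5 − 28) / 0.23 = 367.5 mg/L.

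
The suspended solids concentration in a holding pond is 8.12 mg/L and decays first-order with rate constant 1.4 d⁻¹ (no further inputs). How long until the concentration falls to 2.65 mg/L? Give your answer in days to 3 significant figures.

0.800 d

t = ln(C₀/C)/k = ln(8.12/2.65)/1.4 = 1.12/1.4 = 0.7998 d.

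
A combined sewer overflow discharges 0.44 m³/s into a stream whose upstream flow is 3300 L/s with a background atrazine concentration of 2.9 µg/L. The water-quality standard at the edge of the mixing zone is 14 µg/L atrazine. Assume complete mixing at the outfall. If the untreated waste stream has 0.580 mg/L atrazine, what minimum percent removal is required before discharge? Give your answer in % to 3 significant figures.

3300 L/s = 3.3 m³/s.
2.9 µg/L = 0.0029 mg/L.
14 µg/L = 0.014 mg/L.
Mass balance: 0.014·3.74 = 0.44·Cₑ + 3.3·0.0029.
Cₑ = (0.05236 − 0.00957) / 0.44 = 0.09725 mg/L.
Required removal = 1 − 0.09725/0.580 = 83.23 %.

83.2 %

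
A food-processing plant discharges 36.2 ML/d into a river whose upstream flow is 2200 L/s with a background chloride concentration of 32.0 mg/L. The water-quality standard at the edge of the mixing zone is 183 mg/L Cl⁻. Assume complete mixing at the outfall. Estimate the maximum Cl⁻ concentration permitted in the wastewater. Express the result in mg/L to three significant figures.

976 mg/L

36.2 ML/d = 0.419 m³/s.
2200 L/s = 2.2 m³/s.
Mass balance: 183·2.619 = 0.419·Cₑ + 2.2·32.
Cₑ = (479.3 − 70.4) / 0.419 = 975.9 mg/L.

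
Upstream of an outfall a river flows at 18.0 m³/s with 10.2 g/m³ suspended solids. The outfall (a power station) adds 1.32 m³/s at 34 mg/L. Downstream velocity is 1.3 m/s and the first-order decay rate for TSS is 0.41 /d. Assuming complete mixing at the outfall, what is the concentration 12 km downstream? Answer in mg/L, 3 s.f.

After complete mixing, C₀ = (1.32·34 + 18·10.2) / 19.32 = 11.83 mg/L.
Travel time t = 1.2e+04 m / 1.3 m/s = 9231 s = 0.1068 d.
C = 11.83·exp(−0.41·0.1068) = 11.83·0.9571 = 11.32 mg/L.

11.3 mg/L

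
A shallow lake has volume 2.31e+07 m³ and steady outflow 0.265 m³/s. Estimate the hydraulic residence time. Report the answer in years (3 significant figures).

Q = 0.265 m³/s × 3.156e+07 s/yr = 8.363e+06 m³/yr.
Hydraulic residence time τ = V/Q = 2.31e+07/8.363e+06 = 2.762 yr.

2.76 yr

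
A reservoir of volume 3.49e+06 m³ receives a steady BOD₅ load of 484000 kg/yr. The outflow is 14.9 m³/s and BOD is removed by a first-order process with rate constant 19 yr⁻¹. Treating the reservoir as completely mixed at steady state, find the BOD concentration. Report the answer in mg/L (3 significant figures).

Outflow Q = 14.9 m³/s × 3.156e+07 s/yr = 4.702e+08 m³/yr.
Steady-state CSTR mass balance: W = Q·C + k·V·C, so C = W/(Q + kV).
Q + kV = 4.702e+08 + 19·3.49e+06 = 5.365e+08 m³/yr.
C = 484000/5.365e+08 = 0.0009021 kg/m³ = 0.9021 mg/L.

0.902 mg/L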